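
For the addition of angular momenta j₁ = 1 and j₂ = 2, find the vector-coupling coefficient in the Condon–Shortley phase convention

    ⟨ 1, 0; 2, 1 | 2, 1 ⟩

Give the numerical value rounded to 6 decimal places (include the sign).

√[5·1!1!3!/6! · 1!1!3!1!3!1!] = √(3/2)
  +(−1)^0/∏(0,1,1,3,0,0)! = 1/6  (running 1/6)
  +(−1)^1/∏(1,0,0,2,1,1)! = -1/2  (running -1/3)
⟨..|..⟩ = √(3/2)·(-1/3) = -0.408248

-0.408248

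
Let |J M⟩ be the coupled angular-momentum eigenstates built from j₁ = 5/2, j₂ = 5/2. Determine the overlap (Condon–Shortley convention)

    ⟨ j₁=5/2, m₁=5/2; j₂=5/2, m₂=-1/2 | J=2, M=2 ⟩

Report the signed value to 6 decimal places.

triangle: 3!*2!*2!/8! = 24/40320
(j±m)!: 5!*0!*2!*3!*4!*0! = 34560
prefactor² = (2J+1)*Δ*N² = 720/7
  k=0: +1/(0!*3!*0!*2!*2!*0!) = 1/24
Σ = 1/24  ⇒  CG² = 720/7*1/24² = 5/28
CG = +√(5/28) = +0.422577

+0.422577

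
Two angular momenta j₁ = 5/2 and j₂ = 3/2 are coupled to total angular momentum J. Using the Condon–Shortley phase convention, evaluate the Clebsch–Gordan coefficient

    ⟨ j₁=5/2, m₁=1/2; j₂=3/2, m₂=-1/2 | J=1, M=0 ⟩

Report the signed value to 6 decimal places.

-0.547723

√[3·3!2!0!/6! · 3!2!1!2!1!1!] = √(6/5)
  +(−1)^1/∏(1,2,1,0,1,0)! = -1/2  (running -1/2)
⟨..|..⟩ = √(6/5)·(-1/2) = -0.547723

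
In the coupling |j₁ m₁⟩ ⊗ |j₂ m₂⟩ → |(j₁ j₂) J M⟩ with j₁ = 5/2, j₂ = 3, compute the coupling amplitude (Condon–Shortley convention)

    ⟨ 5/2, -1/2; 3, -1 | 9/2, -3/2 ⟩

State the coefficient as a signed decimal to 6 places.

+0.147122

√[10·1!4!5!/11! · 2!3!2!4!3!6!] = √(138240/77)
  +(−1)^0/∏(0,1,3,2,1,3)! = 1/72  (running 1/72)
  +(−1)^1/∏(1,0,2,1,2,4)! = -1/96  (running 1/288)
⟨..|..⟩ = √(138240/77)·(1/288) = +0.147122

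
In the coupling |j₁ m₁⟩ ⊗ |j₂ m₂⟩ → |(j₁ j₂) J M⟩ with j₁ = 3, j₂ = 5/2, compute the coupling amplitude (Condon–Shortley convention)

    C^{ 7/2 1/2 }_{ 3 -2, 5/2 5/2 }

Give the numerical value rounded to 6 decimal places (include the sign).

j₁+j₂−J=2  J+j₁−j₂=4  J−j₁+j₂=3  j₁+j₂+J+1=10
(j₁±m₁, j₂±m₂, J±M) = (1,5,5,0,4,3)
P² = 9216/7
sum k=2..2:
  [2] +1/72 = 1/72
S = 1/72
C² = P²·S² = 16/63 ; C = +0.503953

+√(16/63) ≈ +0.503953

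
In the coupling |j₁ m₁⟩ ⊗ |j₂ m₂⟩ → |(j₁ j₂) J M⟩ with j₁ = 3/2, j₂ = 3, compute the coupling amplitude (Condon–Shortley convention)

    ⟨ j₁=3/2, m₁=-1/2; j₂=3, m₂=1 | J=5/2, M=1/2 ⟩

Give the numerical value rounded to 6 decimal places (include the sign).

triangle: 2!·1!·4!/8! = 48/40320
(j±m)!: 1!·2!·4!·2!·3!·2! = 1152
prefactor² = (2J+1)·Δ·N² = 288/35
  k=1: −1/(1!·1!·1!·3!·0!·1!) = -1/6
  k=2: +1/(2!·0!·0!·2!·1!·2!) = 1/8
Σ = -1/24  ⇒  CG² = 288/35·(-1/24)² = 1/70
CG = −√(1/70) = -0.119523

−√(1/70) ≈ -0.119523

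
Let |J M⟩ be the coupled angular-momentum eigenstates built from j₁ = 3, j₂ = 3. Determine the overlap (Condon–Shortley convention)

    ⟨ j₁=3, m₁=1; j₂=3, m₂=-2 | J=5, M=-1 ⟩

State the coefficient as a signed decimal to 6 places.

triangle: 1!*5!*5!/12! = 14400/479001600
(j±m)!: 4!*2!*1!*5!*4!*6! = 99532800
prefactor² = (2J+1)*Δ*N² = 230400/7
  k=0: +1/(0!*1!*2!*1!*3!*4!) = 1/288
  k=1: −1/(1!*0!*1!*0!*4!*5!) = -1/2880
Σ = 1/320  ⇒  CG² = 230400/7*1/320² = 9/28
CG = +√(9/28) = +0.566947

+0.566947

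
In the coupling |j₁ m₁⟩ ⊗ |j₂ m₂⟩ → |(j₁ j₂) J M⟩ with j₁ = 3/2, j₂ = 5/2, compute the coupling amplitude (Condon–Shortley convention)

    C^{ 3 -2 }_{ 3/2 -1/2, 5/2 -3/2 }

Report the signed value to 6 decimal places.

j₁+j₂−J=1  J+j₁−j₂=2  J−j₁+j₂=4  j₁+j₂+J+1=8
(j₁±m₁, j₂±m₂, J±M) = (1,2,1,4,1,5)
P² = 48
sum k=0..1:
  [0] +1/12 = 1/12
  [1] −1/24 = -1/24
S = 1/24
C² = P²·S² = 1/12 ; C = +0.288675

+0.288675  (= +√(1/12))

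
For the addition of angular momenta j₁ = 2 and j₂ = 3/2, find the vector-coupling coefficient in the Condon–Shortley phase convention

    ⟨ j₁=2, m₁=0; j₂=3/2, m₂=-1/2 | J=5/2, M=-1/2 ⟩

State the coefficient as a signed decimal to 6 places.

√[6·1!3!2!/7! · 2!2!1!2!2!3!] = √(48/35)
  +(−1)^0/∏(0,1,2,1,1,1)! = 1/2  (running 1/2)
  +(−1)^1/∏(1,0,1,0,2,2)! = -1/4  (running 1/4)
⟨..|..⟩ = √(48/35)·(1/4) = +0.292770

+√(3/35) ≈ +0.292770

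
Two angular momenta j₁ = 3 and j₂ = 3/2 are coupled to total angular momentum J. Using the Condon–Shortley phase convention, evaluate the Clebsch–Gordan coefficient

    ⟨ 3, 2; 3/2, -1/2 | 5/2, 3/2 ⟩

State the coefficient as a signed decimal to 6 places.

√[6·2!4!1!/8! · 5!1!1!2!4!1!] = √(288/7)
  +(−1)^0/∏(0,2,1,1,3,0)! = 1/12  (running 1/12)
  +(−1)^1/∏(1,1,0,0,4,1)! = -1/24  (running 1/24)
⟨..|..⟩ = √(288/7)·(1/24) = +0.267261

+0.267261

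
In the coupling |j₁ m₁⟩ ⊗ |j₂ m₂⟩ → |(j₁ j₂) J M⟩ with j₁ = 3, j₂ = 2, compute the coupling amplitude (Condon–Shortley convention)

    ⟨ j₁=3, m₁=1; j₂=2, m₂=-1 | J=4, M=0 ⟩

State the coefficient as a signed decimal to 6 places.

+√(5/14) ≈ +0.597614

√[9·1!5!3!/10! · 4!2!1!3!4!4!] = √(10368/35)
  +(−1)^0/∏(0,1,2,1,3,2)! = 1/24  (running 1/24)
  +(−1)^1/∏(1,0,1,0,4,3)! = -1/144  (running 5/144)
⟨..|..⟩ = √(10368/35)·(5/144) = +0.597614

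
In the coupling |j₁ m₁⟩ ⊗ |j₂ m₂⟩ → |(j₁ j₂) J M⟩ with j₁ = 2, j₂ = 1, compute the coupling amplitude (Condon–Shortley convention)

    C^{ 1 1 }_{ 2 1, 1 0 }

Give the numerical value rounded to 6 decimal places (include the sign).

j₁+j₂−J=2  J+j₁−j₂=2  J−j₁+j₂=0  j₁+j₂+J+1=5
(j₁±m₁, j₂±m₂, J±M) = (3,1,1,1,2,0)
P² = 6/5
sum k=1..1:
  [1] −1/2 = -1/2
S = -1/2
C² = P²·S² = 3/10 ; C = -0.547723

-0.547723  (= −√(3/10))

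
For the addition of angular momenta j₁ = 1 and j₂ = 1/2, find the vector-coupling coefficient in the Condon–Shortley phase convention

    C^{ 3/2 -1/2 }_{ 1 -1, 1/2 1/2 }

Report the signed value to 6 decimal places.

+0.577350  (= +√(1/3))

triangle: 0!*2!*1!/4! = 2/24
(j±m)!: 0!*2!*1!*0!*1!*2! = 4
prefactor² = (2J+1)*Δ*N² = 4/3
  k=0: +1/(0!*0!*2!*1!*0!*0!) = 1/2
Σ = 1/2  ⇒  CG² = 4/3*1/2² = 1/3
CG = +√(1/3) = +0.577350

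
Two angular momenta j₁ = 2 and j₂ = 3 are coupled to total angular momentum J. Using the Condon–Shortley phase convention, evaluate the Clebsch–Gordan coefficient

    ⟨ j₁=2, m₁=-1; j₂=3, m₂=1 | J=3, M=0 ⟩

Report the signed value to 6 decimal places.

+0.182574  (= +√(1/30))

√[7·2!2!4!/9! · 1!3!4!2!3!3!] = √(96/5)
  +(−1)^1/∏(1,1,2,3,0,1)! = -1/12  (running -1/12)
  +(−1)^2/∏(2,0,1,2,1,2)! = 1/8  (running 1/24)
⟨..|..⟩ = √(96/5)·(1/24) = +0.182574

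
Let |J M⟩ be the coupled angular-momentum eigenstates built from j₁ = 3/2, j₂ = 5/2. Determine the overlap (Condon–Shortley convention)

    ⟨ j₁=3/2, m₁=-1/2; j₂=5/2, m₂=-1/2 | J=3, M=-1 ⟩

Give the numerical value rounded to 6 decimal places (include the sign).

-0.129099  (= −√(1/60))

√[7·1!2!4!/8! · 1!2!2!3!2!4!] = √(48/5)
  +(−1)^0/∏(0,1,2,2,0,2)! = 1/8  (running 1/8)
  +(−1)^1/∏(1,0,1,1,1,3)! = -1/6  (running -1/24)
⟨..|..⟩ = √(48/5)·(-1/24) = -0.129099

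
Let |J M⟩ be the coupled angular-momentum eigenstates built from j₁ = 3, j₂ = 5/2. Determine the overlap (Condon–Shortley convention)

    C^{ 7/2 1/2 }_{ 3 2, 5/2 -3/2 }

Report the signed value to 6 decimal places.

√[8·2!4!3!/10! · 5!1!1!4!4!3!] = √(9216/35)
  +(−1)^0/∏(0,2,1,1,3,2)! = 1/24  (running 1/24)
  +(−1)^1/∏(1,1,0,0,4,3)! = -1/144  (running 5/144)
⟨..|..⟩ = √(9216/35)·(5/144) = +0.563436

+0.563436  (= +√(20/63))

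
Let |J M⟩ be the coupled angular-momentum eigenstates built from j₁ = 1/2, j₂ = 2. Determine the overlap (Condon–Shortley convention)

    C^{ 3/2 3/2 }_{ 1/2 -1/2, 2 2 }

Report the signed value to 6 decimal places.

-0.894427

√[4·1!0!3!/5! · 0!1!4!0!3!0!] = √(144/5)
  +(−1)^1/∏(1,0,0,3,0,0)! = -1/6  (running -1/6)
⟨..|..⟩ = √(144/5)·(-1/6) = -0.894427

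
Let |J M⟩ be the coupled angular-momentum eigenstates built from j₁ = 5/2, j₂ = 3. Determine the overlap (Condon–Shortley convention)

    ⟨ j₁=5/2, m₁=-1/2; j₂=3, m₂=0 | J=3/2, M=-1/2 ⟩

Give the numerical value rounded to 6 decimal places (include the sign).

√[4·4!1!2!/8! · 2!3!3!3!1!2!] = √(144/35)
  +(−1)^2/∏(2,2,1,1,0,1)! = 1/4  (running 1/4)
  +(−1)^3/∏(3,1,0,0,1,2)! = -1/12  (running 1/6)
⟨..|..⟩ = √(144/35)·(1/6) = +0.338062

+0.338062  (= +√(4/35))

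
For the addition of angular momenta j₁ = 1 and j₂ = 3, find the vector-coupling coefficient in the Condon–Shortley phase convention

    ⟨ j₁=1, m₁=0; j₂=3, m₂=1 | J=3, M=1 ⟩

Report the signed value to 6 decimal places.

−√(1/12) ≈ -0.288675

√[7·1!1!5!/8! · 1!1!4!2!4!2!] = √(48)
  +(−1)^0/∏(0,1,1,4,0,1)! = 1/24  (running 1/24)
  +(−1)^1/∏(1,0,0,3,1,2)! = -1/12  (running -1/24)
⟨..|..⟩ = √(48)·(-1/24) = -0.288675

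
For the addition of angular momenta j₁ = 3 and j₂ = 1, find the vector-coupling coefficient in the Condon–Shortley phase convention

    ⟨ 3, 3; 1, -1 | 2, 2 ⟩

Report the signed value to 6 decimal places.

+√(5/7) = +0.845154

j₁+j₂−J=2  J+j₁−j₂=4  J−j₁+j₂=0  j₁+j₂+J+1=7
(j₁±m₁, j₂±m₂, J±M) = (6,0,0,2,4,0)
P² = 11520/7
sum k=0..0:
  [0] +1/48 = 1/48
S = 1/48
C² = P²·S² = 5/7 ; C = +0.845154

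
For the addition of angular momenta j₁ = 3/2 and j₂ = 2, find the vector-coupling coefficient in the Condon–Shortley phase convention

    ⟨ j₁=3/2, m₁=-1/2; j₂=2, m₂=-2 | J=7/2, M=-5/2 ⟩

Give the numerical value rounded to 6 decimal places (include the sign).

+√(3/7) = +0.654654

j₁+j₂−J=0  J+j₁−j₂=3  J−j₁+j₂=4  j₁+j₂+J+1=8
(j₁±m₁, j₂±m₂, J±M) = (1,2,0,4,1,6)
P² = 6912/7
sum k=0..0:
  [0] +1/48 = 1/48
S = 1/48
C² = P²·S² = 3/7 ; C = +0.654654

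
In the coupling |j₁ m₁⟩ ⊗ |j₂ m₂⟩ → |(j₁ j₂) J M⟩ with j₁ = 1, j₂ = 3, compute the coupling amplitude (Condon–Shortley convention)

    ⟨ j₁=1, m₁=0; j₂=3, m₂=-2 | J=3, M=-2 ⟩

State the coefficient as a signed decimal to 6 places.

+√(1/3) ≈ +0.577350

√[7·1!1!5!/8! · 1!1!1!5!1!5!] = √(300)
  +(−1)^0/∏(0,1,1,1,0,4)! = 1/24  (running 1/24)
  +(−1)^1/∏(1,0,0,0,1,5)! = -1/120  (running 1/30)
⟨..|..⟩ = √(300)·(1/30) = +0.577350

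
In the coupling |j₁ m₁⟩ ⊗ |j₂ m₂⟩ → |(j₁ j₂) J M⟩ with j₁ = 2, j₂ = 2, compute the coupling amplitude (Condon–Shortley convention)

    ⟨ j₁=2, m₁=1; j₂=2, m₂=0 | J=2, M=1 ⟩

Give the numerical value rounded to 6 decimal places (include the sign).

j₁+j₂−J=2  J+j₁−j₂=2  J−j₁+j₂=2  j₁+j₂+J+1=7
(j₁±m₁, j₂±m₂, J±M) = (3,1,2,2,3,1)
P² = 8/7
sum k=0..1:
  [0] +1/4 = 1/4
  [1] −1/2 = -1/2
S = -1/4
C² = P²·S² = 1/14 ; C = -0.267261

-0.267261  (= −√(1/14))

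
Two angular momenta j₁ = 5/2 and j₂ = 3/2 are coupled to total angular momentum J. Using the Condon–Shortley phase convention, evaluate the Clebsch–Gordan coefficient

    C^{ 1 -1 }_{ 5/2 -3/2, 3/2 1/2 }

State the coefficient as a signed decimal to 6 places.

j₁+j₂−J=3  J+j₁−j₂=2  J−j₁+j₂=0  j₁+j₂+J+1=6
(j₁±m₁, j₂±m₂, J±M) = (1,4,2,1,0,2)
P² = 24/5
sum k=2..2:
  [2] +1/4 = 1/4
S = 1/4
C² = P²·S² = 3/10 ; C = +0.547723

+√(3/10) = +0.547723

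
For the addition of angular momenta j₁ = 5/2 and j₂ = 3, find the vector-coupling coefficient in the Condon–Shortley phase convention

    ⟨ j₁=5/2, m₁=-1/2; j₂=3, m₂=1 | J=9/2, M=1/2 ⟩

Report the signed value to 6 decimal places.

√[10·1!4!5!/11! · 2!3!4!2!5!4!] = √(92160/77)
  +(−1)^0/∏(0,1,3,4,1,1)! = 1/144  (running 1/144)
  +(−1)^1/∏(1,0,2,3,2,2)! = -1/48  (running -1/72)
⟨..|..⟩ = √(92160/77)·(-1/72) = -0.480500

-0.480500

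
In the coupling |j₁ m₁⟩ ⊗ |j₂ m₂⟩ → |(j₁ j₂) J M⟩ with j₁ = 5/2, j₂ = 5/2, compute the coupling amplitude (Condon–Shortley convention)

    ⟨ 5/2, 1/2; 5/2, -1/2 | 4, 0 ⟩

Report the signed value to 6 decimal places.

triangle: 1!×4!×4!/10! = 576/3628800
(j±m)!: 3!×2!×2!×3!×4!×4! = 82944
prefactor² = (2J+1)×Δ×N² = 20736/175
  k=0: +1/(0!×1!×2!×2!×2!×2!) = 1/16
  k=1: −1/(1!×0!×1!×1!×3!×3!) = -1/36
Σ = 5/144  ⇒  CG² = 20736/175×5/144² = 1/7
CG = +√(1/7) = +0.377964

+0.377964  (= +√(1/7))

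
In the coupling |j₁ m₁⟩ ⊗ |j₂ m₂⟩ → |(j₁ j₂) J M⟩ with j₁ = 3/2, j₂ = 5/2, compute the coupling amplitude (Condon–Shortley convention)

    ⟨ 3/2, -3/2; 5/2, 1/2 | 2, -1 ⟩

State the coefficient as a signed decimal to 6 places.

+√(9/28) = +0.566947

√[5·2!1!3!/7! · 0!3!3!2!1!3!] = √(36/7)
  +(−1)^2/∏(2,0,1,1,0,2)! = 1/4  (running 1/4)
⟨..|..⟩ = √(36/7)·(1/4) = +0.566947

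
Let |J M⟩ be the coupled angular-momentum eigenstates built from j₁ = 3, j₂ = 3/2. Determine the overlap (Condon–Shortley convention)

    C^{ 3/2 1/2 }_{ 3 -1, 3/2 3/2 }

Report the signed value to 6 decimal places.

−√(4/35) = -0.338062

triangle: 3!×3!×0!/7! = 36/5040
(j±m)!: 2!×4!×3!×0!×2!×1! = 576
prefactor² = (2J+1)×Δ×N² = 576/35
  k=3: −1/(3!×0!×1!×0!×2!×0!) = -1/12
Σ = -1/12  ⇒  CG² = 576/35×(-1/12)² = 4/35
CG = −√(4/35) = -0.338062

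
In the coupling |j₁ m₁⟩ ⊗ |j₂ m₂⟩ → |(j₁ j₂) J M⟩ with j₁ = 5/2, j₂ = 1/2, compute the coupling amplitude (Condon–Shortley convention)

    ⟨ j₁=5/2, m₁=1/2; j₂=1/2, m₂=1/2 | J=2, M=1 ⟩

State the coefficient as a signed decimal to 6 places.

−√(1/3) ≈ -0.577350

j₁+j₂−J=1  J+j₁−j₂=4  J−j₁+j₂=0  j₁+j₂+J+1=6
(j₁±m₁, j₂±m₂, J±M) = (3,2,1,0,3,1)
P² = 12
sum k=1..1:
  [1] −1/6 = -1/6
S = -1/6
C² = P²·S² = 1/3 ; C = -0.577350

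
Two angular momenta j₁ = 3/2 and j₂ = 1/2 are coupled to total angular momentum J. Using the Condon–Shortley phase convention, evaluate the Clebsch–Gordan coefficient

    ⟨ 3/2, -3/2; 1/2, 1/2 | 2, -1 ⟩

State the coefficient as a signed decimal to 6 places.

+0.500000

j₁+j₂−J=0  J+j₁−j₂=3  J−j₁+j₂=1  j₁+j₂+J+1=5
(j₁±m₁, j₂±m₂, J±M) = (0,3,1,0,1,3)
P² = 9
sum k=0..0:
  [0] +1/6 = 1/6
S = 1/6
C² = P²·S² = 1/4 ; C = +0.500000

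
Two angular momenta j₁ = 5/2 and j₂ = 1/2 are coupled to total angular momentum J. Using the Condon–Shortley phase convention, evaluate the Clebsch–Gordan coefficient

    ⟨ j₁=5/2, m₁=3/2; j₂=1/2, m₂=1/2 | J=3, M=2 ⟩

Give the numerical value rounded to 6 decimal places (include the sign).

√[7·0!5!1!/7! · 4!1!1!0!5!1!] = √(480)
  +(−1)^0/∏(0,0,1,1,4,0)! = 1/24  (running 1/24)
⟨..|..⟩ = √(480)·(1/24) = +0.912871

+√(5/6) ≈ +0.912871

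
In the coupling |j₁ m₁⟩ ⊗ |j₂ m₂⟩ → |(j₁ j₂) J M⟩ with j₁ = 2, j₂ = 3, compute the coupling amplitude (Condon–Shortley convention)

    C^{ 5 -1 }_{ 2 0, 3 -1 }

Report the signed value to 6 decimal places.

+√(3/7) ≈ +0.654654

j₁+j₂−J=0  J+j₁−j₂=4  J−j₁+j₂=6  j₁+j₂+J+1=11
(j₁±m₁, j₂±m₂, J±M) = (2,2,2,4,4,6)
P² = 110592/7
sum k=0..0:
  [0] +1/192 = 1/192
S = 1/192
C² = P²·S² = 3/7 ; C = +0.654654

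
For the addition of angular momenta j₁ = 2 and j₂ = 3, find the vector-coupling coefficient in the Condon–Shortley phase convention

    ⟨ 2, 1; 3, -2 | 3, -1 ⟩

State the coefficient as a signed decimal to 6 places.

+√(1/4) = +0.500000

j₁+j₂−J=2  J+j₁−j₂=2  J−j₁+j₂=4  j₁+j₂+J+1=9
(j₁±m₁, j₂±m₂, J±M) = (3,1,1,5,2,4)
P² = 64
sum k=0..1:
  [0] +1/12 = 1/12
  [1] −1/48 = -1/48
S = 1/16
C² = P²·S² = 1/4 ; C = +0.500000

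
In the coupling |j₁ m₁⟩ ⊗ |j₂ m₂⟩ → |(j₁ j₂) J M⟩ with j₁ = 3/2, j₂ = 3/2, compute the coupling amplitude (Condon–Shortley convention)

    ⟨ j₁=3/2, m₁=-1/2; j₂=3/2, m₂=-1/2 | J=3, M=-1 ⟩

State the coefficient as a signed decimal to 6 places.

triangle: 0!·3!·3!/7! = 36/5040
(j±m)!: 1!·2!·1!·2!·2!·4! = 192
prefactor² = (2J+1)·Δ·N² = 48/5
  k=0: +1/(0!·0!·2!·1!·1!·2!) = 1/4
Σ = 1/4  ⇒  CG² = 48/5·1/4² = 3/5
CG = +√(3/5) = +0.774597

+√(3/5) = +0.774597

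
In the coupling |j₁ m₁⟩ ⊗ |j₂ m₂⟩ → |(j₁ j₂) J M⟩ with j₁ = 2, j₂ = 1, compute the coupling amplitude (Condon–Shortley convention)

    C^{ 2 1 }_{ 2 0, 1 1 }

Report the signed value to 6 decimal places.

-0.707107

j₁+j₂−J=1  J+j₁−j₂=3  J−j₁+j₂=1  j₁+j₂+J+1=6
(j₁±m₁, j₂±m₂, J±M) = (2,2,2,0,3,1)
P² = 2
sum k=1..1:
  [1] −1/2 = -1/2
S = -1/2
C² = P²·S² = 1/2 ; C = -0.707107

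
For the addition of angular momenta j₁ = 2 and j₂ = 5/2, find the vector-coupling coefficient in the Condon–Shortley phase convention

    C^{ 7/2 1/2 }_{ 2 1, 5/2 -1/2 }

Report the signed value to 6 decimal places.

triangle: 1!×3!×4!/9! = 144/362880
(j±m)!: 3!×1!×2!×3!×4!×3! = 10368
prefactor² = (2J+1)×Δ×N² = 1152/35
  k=0: +1/(0!×1!×1!×2!×2!×2!) = 1/8
  k=1: −1/(1!×0!×0!×1!×3!×3!) = -1/36
Σ = 7/72  ⇒  CG² = 1152/35×7/72² = 14/45
CG = +√(14/45) = +0.557773

+√(14/45) = +0.557773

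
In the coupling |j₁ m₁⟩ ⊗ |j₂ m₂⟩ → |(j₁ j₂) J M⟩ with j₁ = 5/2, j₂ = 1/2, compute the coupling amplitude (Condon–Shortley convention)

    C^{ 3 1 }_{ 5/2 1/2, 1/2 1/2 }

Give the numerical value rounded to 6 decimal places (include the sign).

triangle: 0!·5!·1!/7! = 120/5040
(j±m)!: 3!·2!·1!·0!·4!·2! = 576
prefactor² = (2J+1)·Δ·N² = 96
  k=0: +1/(0!·0!·2!·1!·3!·0!) = 1/12
Σ = 1/12  ⇒  CG² = 96·1/12² = 2/3
CG = +√(2/3) = +0.816497

+0.816497  (= +√(2/3))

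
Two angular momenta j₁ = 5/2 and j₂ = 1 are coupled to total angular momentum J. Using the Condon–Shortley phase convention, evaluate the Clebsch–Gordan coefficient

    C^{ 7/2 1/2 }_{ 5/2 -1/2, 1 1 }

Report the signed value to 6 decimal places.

+0.534522

√[8·0!5!2!/8! · 2!3!2!0!4!3!] = √(1152/7)
  +(−1)^0/∏(0,0,3,2,2,0)! = 1/24  (running 1/24)
⟨..|..⟩ = √(1152/7)·(1/24) = +0.534522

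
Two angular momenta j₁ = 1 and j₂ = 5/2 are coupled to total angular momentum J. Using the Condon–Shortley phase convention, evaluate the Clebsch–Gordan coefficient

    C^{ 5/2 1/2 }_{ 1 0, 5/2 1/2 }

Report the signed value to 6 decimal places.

j₁+j₂−J=1  J+j₁−j₂=1  J−j₁+j₂=4  j₁+j₂+J+1=7
(j₁±m₁, j₂±m₂, J±M) = (1,1,3,2,3,2)
P² = 144/35
sum k=0..1:
  [0] +1/6 = 1/6
  [1] −1/4 = -1/4
S = -1/12
C² = P²·S² = 1/35 ; C = -0.169031

−√(1/35) = -0.169031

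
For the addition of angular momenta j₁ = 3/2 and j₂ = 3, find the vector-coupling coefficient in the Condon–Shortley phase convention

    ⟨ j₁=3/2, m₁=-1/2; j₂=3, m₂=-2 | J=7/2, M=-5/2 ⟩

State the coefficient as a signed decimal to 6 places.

triangle: 1!*2!*5!/9! = 240/362880
(j±m)!: 1!*2!*1!*5!*1!*6! = 172800
prefactor² = (2J+1)*Δ*N² = 6400/7
  k=0: +1/(0!*1!*2!*1!*0!*4!) = 1/48
  k=1: −1/(1!*0!*1!*0!*1!*5!) = -1/120
Σ = 1/80  ⇒  CG² = 6400/7*1/80² = 1/7
CG = +√(1/7) = +0.377964

+√(1/7) ≈ +0.377964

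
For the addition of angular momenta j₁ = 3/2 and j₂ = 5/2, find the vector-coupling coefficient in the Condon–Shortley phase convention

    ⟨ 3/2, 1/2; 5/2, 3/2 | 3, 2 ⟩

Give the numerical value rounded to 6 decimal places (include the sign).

-0.288675  (= −√(1/12))

triangle: 1!*2!*4!/8! = 48/40320
(j±m)!: 2!*1!*4!*1!*5!*1! = 5760
prefactor² = (2J+1)*Δ*N² = 48
  k=0: +1/(0!*1!*1!*4!*1!*0!) = 1/24
  k=1: −1/(1!*0!*0!*3!*2!*1!) = -1/12
Σ = -1/24  ⇒  CG² = 48*(-1/24)² = 1/12
CG = −√(1/12) = -0.288675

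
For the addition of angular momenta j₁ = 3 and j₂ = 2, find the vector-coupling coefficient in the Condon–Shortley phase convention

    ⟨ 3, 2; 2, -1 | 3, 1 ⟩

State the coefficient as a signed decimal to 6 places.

+0.500000  (= +√(1/4))

√[7·2!4!2!/9! · 5!1!1!3!4!2!] = √(64)
  +(−1)^0/∏(0,2,1,1,3,1)! = 1/12  (running 1/12)
  +(−1)^1/∏(1,1,0,0,4,2)! = -1/48  (running 1/16)
⟨..|..⟩ = √(64)·(1/16) = +0.500000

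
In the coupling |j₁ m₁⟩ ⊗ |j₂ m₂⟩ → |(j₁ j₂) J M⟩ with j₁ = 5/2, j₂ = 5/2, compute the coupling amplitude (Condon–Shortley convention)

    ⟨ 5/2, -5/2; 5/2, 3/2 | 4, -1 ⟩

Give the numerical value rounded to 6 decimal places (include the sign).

−√(1/7) = -0.377964

triangle: 1!*4!*4!/10! = 576/3628800
(j±m)!: 0!*5!*4!*1!*3!*5! = 2073600
prefactor² = (2J+1)*Δ*N² = 20736/7
  k=1: −1/(1!*0!*4!*3!*0!*1!) = -1/144
Σ = -1/144  ⇒  CG² = 20736/7*(-1/144)² = 1/7
CG = −√(1/7) = -0.377964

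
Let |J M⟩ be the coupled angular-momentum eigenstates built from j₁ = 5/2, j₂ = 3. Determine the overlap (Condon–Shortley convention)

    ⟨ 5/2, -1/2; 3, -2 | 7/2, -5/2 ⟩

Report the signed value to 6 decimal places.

j₁+j₂−J=2  J+j₁−j₂=3  J−j₁+j₂=4  j₁+j₂+J+1=10
(j₁±m₁, j₂±m₂, J±M) = (2,3,1,5,1,6)
P² = 4608/7
sum k=0..1:
  [0] +1/72 = 1/72
  [1] −1/48 = -1/48
S = -1/144
C² = P²·S² = 2/63 ; C = -0.178174

-0.178174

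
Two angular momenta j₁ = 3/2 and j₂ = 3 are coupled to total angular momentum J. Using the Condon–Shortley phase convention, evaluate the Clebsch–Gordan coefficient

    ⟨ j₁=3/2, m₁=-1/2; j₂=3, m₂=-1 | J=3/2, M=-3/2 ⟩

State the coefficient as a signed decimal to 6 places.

+0.338062  (= +√(4/35))

√[4·3!0!3!/7! · 1!2!2!4!0!3!] = √(576/35)
  +(−1)^2/∏(2,1,0,0,0,3)! = 1/12  (running 1/12)
⟨..|..⟩ = √(576/35)·(1/12) = +0.338062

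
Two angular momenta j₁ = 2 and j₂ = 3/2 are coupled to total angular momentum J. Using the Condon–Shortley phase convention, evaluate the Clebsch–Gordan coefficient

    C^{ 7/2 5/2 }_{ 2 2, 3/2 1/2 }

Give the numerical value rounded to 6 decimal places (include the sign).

j₁+j₂−J=0  J+j₁−j₂=4  J−j₁+j₂=3  j₁+j₂+J+1=8
(j₁±m₁, j₂±m₂, J±M) = (4,0,2,1,6,1)
P² = 6912/7
sum k=0..0:
  [0] +1/48 = 1/48
S = 1/48
C² = P²·S² = 3/7 ; C = +0.654654

+0.654654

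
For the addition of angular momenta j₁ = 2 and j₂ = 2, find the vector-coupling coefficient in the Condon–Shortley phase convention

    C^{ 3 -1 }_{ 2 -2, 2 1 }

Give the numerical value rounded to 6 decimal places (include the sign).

-0.547723

√[7·1!3!3!/8! · 0!4!3!1!2!4!] = √(216/5)
  +(−1)^1/∏(1,0,3,2,0,1)! = -1/12  (running -1/12)
⟨..|..⟩ = √(216/5)·(-1/12) = -0.547723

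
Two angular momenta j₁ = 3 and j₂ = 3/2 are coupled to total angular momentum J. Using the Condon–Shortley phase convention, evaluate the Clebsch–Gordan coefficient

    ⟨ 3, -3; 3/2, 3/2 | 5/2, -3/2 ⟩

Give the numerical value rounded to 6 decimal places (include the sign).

j₁+j₂−J=2  J+j₁−j₂=4  J−j₁+j₂=1  j₁+j₂+J+1=8
(j₁±m₁, j₂±m₂, J±M) = (0,6,3,0,1,4)
P² = 5184/7
sum k=2..2:
  [2] +1/48 = 1/48
S = 1/48
C² = P²·S² = 9/28 ; C = +0.566947

+√(9/28) ≈ +0.566947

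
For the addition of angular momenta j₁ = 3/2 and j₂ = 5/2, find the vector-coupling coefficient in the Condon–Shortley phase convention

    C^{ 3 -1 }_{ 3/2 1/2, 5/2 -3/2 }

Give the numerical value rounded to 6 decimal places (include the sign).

+0.639010

√[7·1!2!4!/8! · 2!1!1!4!2!4!] = √(96/5)
  +(−1)^0/∏(0,1,1,1,1,3)! = 1/6  (running 1/6)
  +(−1)^1/∏(1,0,0,0,2,4)! = -1/48  (running 7/48)
⟨..|..⟩ = √(96/5)·(7/48) = +0.639010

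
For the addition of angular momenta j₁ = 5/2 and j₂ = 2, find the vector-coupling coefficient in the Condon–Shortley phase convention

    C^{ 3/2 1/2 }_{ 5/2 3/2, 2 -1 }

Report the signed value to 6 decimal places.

−√(2/105) ≈ -0.138013

√[4·3!2!1!/7! · 4!1!1!3!2!1!] = √(96/35)
  +(−1)^0/∏(0,3,1,1,1,0)! = 1/6  (running 1/6)
  +(−1)^1/∏(1,2,0,0,2,1)! = -1/4  (running -1/12)
⟨..|..⟩ = √(96/35)·(-1/12) = -0.138013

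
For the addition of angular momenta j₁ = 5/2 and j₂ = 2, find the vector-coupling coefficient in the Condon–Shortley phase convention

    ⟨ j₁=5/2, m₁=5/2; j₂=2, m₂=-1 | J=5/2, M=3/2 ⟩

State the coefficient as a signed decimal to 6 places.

j₁+j₂−J=2  J+j₁−j₂=3  J−j₁+j₂=2  j₁+j₂+J+1=8
(j₁±m₁, j₂±m₂, J±M) = (5,0,1,3,4,1)
P² = 432/7
sum k=0..0:
  [0] +1/12 = 1/12
S = 1/12
C² = P²·S² = 3/7 ; C = +0.654654

+0.654654  (= +√(3/7))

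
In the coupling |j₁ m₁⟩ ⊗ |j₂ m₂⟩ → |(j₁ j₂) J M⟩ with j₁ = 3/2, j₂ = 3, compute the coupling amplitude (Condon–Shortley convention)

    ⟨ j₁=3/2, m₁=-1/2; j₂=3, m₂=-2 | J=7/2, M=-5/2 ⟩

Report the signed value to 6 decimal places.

√[8·1!2!5!/9! · 1!2!1!5!1!6!] = √(6400/7)
  +(−1)^0/∏(0,1,2,1,0,4)! = 1/48  (running 1/48)
  +(−1)^1/∏(1,0,1,0,1,5)! = -1/120  (running 1/80)
⟨..|..⟩ = √(6400/7)·(1/80) = +0.377964

+0.377964  (= +√(1/7))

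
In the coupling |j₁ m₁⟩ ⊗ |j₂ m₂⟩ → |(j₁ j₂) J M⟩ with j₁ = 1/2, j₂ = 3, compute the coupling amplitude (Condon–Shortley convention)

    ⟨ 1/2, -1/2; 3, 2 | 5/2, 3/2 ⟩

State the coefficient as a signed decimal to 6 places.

triangle: 1!×0!×5!/7! = 120/5040
(j±m)!: 0!×1!×5!×1!×4!×1! = 2880
prefactor² = (2J+1)×Δ×N² = 2880/7
  k=1: −1/(1!×0!×0!×4!×0!×1!) = -1/24
Σ = -1/24  ⇒  CG² = 2880/7×(-1/24)² = 5/7
CG = −√(5/7) = -0.845154

−√(5/7) = -0.845154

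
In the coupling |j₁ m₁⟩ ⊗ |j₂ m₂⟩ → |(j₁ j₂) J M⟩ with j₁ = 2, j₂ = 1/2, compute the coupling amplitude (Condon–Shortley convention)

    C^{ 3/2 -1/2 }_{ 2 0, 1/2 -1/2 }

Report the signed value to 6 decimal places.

+0.632456

j₁+j₂−J=1  J+j₁−j₂=3  J−j₁+j₂=0  j₁+j₂+J+1=5
(j₁±m₁, j₂±m₂, J±M) = (2,2,0,1,1,2)
P² = 8/5
sum k=0..0:
  [0] +1/2 = 1/2
S = 1/2
C² = P²·S² = 2/5 ; C = +0.632456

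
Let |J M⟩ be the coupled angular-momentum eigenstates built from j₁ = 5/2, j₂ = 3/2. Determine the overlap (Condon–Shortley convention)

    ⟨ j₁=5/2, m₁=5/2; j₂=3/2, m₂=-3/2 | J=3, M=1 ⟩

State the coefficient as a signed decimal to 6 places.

+0.353553  (= +√(1/8))

j₁+j₂−J=1  J+j₁−j₂=4  J−j₁+j₂=2  j₁+j₂+J+1=8
(j₁±m₁, j₂±m₂, J±M) = (5,0,0,3,4,2)
P² = 288
sum k=0..0:
  [0] +1/48 = 1/48
S = 1/48
C² = P²·S² = 1/8 ; C = +0.353553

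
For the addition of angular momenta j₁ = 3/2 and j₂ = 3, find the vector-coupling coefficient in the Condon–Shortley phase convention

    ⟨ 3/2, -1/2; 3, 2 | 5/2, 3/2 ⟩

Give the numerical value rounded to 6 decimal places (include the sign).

+√(1/14) = +0.267261

triangle: 2!×1!×4!/8! = 48/40320
(j±m)!: 1!×2!×5!×1!×4!×1! = 5760
prefactor² = (2J+1)×Δ×N² = 288/7
  k=1: −1/(1!×1!×1!×4!×0!×0!) = -1/24
  k=2: +1/(2!×0!×0!×3!×1!×1!) = 1/12
Σ = 1/24  ⇒  CG² = 288/7×1/24² = 1/14
CG = +√(1/14) = +0.267261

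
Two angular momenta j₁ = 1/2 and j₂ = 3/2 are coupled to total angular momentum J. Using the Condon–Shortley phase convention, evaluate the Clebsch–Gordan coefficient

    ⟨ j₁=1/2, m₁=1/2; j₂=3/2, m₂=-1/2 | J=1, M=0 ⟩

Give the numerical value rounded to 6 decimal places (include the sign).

+√(1/2) ≈ +0.707107

√[3·1!0!2!/4! · 1!0!1!2!1!1!] = √(1/2)
  +(−1)^0/∏(0,1,0,1,0,1)! = 1  (running 1)
⟨..|..⟩ = √(1/2)·(1) = +0.707107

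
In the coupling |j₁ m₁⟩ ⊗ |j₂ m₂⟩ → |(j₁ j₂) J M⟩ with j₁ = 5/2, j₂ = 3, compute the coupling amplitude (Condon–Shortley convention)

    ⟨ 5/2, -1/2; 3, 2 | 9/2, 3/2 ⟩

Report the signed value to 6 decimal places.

−√(169/462) = -0.604815

√[10·1!4!5!/11! · 2!3!5!1!6!3!] = √(345600/77)
  +(−1)^0/∏(0,1,3,5,1,0)! = 1/720  (running 1/720)
  +(−1)^1/∏(1,0,2,4,2,1)! = -1/96  (running -13/1440)
⟨..|..⟩ = √(345600/77)·(-13/1440) = -0.604815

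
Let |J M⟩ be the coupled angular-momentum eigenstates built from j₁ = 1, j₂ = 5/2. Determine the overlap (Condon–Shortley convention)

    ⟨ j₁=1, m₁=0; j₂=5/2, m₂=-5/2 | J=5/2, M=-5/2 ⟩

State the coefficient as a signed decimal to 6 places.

triangle: 1!×1!×4!/7! = 24/5040
(j±m)!: 1!×1!×0!×5!×0!×5! = 14400
prefactor² = (2J+1)×Δ×N² = 2880/7
  k=0: +1/(0!×1!×1!×0!×0!×4!) = 1/24
Σ = 1/24  ⇒  CG² = 2880/7×1/24² = 5/7
CG = +√(5/7) = +0.845154

+√(5/7) = +0.845154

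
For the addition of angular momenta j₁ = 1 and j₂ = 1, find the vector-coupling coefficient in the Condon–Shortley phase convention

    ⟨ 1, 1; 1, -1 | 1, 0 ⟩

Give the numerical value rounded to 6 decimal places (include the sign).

j₁+j₂−J=1  J+j₁−j₂=1  J−j₁+j₂=1  j₁+j₂+J+1=4
(j₁±m₁, j₂±m₂, J±M) = (2,0,0,2,1,1)
P² = 1/2
sum k=0..0:
  [0] +1/1 = 1
S = 1
C² = P²·S² = 1/2 ; C = +0.707107

+0.707107  (= +√(1/2))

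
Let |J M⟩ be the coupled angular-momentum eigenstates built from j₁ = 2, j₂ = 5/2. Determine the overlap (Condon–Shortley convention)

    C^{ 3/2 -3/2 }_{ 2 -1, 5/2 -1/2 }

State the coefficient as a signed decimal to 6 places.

√[4·3!1!2!/7! · 1!3!2!3!0!3!] = √(144/35)
  +(−1)^2/∏(2,1,1,0,0,2)! = 1/4  (running 1/4)
⟨..|..⟩ = √(144/35)·(1/4) = +0.507093

+√(9/35) ≈ +0.507093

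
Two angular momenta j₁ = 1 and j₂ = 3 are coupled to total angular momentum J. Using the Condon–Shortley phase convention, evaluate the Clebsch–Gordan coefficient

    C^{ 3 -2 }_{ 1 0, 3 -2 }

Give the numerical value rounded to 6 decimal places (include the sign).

+0.577350  (= +√(1/3))

triangle: 1!·1!·5!/8! = 120/40320
(j±m)!: 1!·1!·1!·5!·1!·5! = 14400
prefactor² = (2J+1)·Δ·N² = 300
  k=0: +1/(0!·1!·1!·1!·0!·4!) = 1/24
  k=1: −1/(1!·0!·0!·0!·1!·5!) = -1/120
Σ = 1/30  ⇒  CG² = 300·1/30² = 1/3
CG = +√(1/3) = +0.577350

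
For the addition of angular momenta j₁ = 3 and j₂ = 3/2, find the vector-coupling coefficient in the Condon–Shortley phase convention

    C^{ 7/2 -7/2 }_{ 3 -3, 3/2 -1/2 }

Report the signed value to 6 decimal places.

triangle: 1!×5!×2!/9! = 240/362880
(j±m)!: 0!×6!×1!×2!×0!×7! = 7257600
prefactor² = (2J+1)×Δ×N² = 38400
  k=1: −1/(1!×0!×5!×0!×0!×2!) = -1/240
Σ = -1/240  ⇒  CG² = 38400×(-1/240)² = 2/3
CG = −√(2/3) = -0.816497

-0.816497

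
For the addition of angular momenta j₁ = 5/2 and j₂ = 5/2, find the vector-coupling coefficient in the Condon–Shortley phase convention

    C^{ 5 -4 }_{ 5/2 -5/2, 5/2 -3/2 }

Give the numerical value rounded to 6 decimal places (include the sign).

j₁+j₂−J=0  J+j₁−j₂=5  J−j₁+j₂=5  j₁+j₂+J+1=11
(j₁±m₁, j₂±m₂, J±M) = (0,5,1,4,1,9)
P² = 4147200
sum k=0..0:
  [0] +1/2880 = 1/2880
S = 1/2880
C² = P²·S² = 1/2 ; C = +0.707107

+√(1/2) ≈ +0.707107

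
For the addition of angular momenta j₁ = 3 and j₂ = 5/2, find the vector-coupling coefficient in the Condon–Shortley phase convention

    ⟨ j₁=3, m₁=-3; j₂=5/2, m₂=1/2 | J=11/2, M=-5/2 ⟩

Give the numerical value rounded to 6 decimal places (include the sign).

√[12·0!6!5!/12! · 0!6!3!2!3!8!] = √(49766400/11)
  +(−1)^0/∏(0,0,6,3,0,2)! = 1/8640  (running 1/8640)
⟨..|..⟩ = √(49766400/11)·(1/8640) = +0.246183

+√(2/33) = +0.246183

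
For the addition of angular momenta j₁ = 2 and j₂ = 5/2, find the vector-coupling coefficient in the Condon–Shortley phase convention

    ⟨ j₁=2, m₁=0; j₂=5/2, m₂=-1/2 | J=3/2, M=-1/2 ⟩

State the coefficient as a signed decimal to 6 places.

j₁+j₂−J=3  J+j₁−j₂=1  J−j₁+j₂=2  j₁+j₂+J+1=7
(j₁±m₁, j₂±m₂, J±M) = (2,2,2,3,1,2)
P² = 32/35
sum k=1..2:
  [1] −1/2 = -1/2
  [2] +1/4 = 1/4
S = -1/4
C² = P²·S² = 2/35 ; C = -0.239046

-0.239046  (= −√(2/35))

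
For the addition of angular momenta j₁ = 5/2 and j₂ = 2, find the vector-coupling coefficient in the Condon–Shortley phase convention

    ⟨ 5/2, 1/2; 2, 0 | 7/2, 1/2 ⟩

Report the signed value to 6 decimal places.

+√(4/105) ≈ +0.195180

triangle: 1!·4!·3!/9! = 144/362880
(j±m)!: 3!·2!·2!·2!·4!·3! = 6912
prefactor² = (2J+1)·Δ·N² = 768/35
  k=0: +1/(0!·1!·2!·2!·2!·1!) = 1/8
  k=1: −1/(1!·0!·1!·1!·3!·2!) = -1/12
Σ = 1/24  ⇒  CG² = 768/35·1/24² = 4/105
CG = +√(4/105) = +0.195180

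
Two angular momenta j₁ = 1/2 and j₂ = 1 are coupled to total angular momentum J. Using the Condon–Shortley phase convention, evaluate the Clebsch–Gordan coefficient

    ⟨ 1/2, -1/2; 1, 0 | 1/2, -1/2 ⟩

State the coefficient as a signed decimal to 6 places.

j₁+j₂−J=1  J+j₁−j₂=0  J−j₁+j₂=1  j₁+j₂+J+1=3
(j₁±m₁, j₂±m₂, J±M) = (0,1,1,1,0,1)
P² = 1/3
sum k=1..1:
  [1] −1/1 = -1
S = -1
C² = P²·S² = 1/3 ; C = -0.577350

−√(1/3) = -0.577350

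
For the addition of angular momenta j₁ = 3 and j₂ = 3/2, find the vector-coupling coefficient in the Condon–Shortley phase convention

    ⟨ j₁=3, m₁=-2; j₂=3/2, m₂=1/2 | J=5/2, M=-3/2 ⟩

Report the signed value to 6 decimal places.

+0.267261  (= +√(1/14))

j₁+j₂−J=2  J+j₁−j₂=4  J−j₁+j₂=1  j₁+j₂+J+1=8
(j₁±m₁, j₂±m₂, J±M) = (1,5,2,1,1,4)
P² = 288/7
sum k=1..2:
  [1] −1/24 = -1/24
  [2] +1/12 = 1/12
S = 1/24
C² = P²·S² = 1/14 ; C = +0.267261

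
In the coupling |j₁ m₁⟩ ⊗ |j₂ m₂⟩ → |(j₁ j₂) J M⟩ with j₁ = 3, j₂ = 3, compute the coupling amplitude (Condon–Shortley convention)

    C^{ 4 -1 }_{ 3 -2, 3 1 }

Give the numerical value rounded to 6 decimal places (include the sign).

+0.455842

triangle: 2!*4!*4!/11! = 1152/39916800
(j±m)!: 1!*5!*4!*2!*3!*5! = 4147200
prefactor² = (2J+1)*Δ*N² = 82944/77
  k=1: −1/(1!*1!*4!*3!*0!*1!) = -1/144
  k=2: +1/(2!*0!*3!*2!*1!*2!) = 1/48
Σ = 1/72  ⇒  CG² = 82944/77*1/72² = 16/77
CG = +√(16/77) = +0.455842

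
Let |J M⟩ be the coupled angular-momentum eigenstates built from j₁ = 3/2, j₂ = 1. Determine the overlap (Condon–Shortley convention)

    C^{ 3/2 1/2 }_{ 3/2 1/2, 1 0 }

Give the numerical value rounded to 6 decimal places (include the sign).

+0.258199  (= +√(1/15))

triangle: 1!·2!·1!/5! = 2/120
(j±m)!: 2!·1!·1!·1!·2!·1! = 4
prefactor² = (2J+1)·Δ·N² = 4/15
  k=0: +1/(0!·1!·1!·1!·1!·0!) = 1
  k=1: −1/(1!·0!·0!·0!·2!·1!) = -1/2
Σ = 1/2  ⇒  CG² = 4/15·1/2² = 1/15
CG = +√(1/15) = +0.258199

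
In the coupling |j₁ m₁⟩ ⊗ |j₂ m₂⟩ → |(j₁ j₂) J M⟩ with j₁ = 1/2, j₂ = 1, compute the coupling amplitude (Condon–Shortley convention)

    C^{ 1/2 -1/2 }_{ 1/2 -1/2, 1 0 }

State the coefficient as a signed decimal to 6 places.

√[2·1!0!1!/3! · 0!1!1!1!0!1!] = √(1/3)
  +(−1)^1/∏(1,0,0,0,0,1)! = -1  (running -1)
⟨..|..⟩ = √(1/3)·(-1) = -0.577350

−√(1/3) = -0.577350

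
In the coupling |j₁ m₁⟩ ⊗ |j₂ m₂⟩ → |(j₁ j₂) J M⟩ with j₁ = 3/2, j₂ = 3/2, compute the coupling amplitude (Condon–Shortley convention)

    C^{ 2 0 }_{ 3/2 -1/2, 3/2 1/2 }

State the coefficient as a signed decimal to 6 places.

j₁+j₂−J=1  J+j₁−j₂=2  J−j₁+j₂=2  j₁+j₂+J+1=6
(j₁±m₁, j₂±m₂, J±M) = (1,2,2,1,2,2)
P² = 4/9
sum k=0..1:
  [0] +1/4 = 1/4
  [1] −1/1 = -1
S = -3/4
C² = P²·S² = 1/4 ; C = -0.500000

-0.500000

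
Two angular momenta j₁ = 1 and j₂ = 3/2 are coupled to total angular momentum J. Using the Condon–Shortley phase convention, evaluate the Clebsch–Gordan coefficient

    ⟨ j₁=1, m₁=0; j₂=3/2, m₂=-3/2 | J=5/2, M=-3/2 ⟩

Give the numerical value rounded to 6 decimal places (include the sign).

√[6·0!2!3!/6! · 1!1!0!3!1!4!] = √(72/5)
  +(−1)^0/∏(0,0,1,0,1,3)! = 1/6  (running 1/6)
⟨..|..⟩ = √(72/5)·(1/6) = +0.632456

+√(2/5) = +0.632456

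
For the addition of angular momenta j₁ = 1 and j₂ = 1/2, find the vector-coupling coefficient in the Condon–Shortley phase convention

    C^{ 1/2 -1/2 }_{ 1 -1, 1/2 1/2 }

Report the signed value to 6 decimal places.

-0.816497

√[2·1!1!0!/3! · 0!2!1!0!0!1!] = √(2/3)
  +(−1)^1/∏(1,0,1,0,0,0)! = -1  (running -1)
⟨..|..⟩ = √(2/3)·(-1) = -0.816497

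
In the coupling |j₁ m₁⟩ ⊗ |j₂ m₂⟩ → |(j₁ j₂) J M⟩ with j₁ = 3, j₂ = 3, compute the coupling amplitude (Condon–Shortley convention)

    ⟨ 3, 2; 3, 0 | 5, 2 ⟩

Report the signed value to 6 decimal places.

j₁+j₂−J=1  J+j₁−j₂=5  J−j₁+j₂=5  j₁+j₂+J+1=12
(j₁±m₁, j₂±m₂, J±M) = (5,1,3,3,7,3)
P² = 43200
sum k=0..1:
  [0] +1/288 = 1/288
  [1] −1/1440 = -1/1440
S = 1/360
C² = P²·S² = 1/3 ; C = +0.577350

+√(1/3) = +0.577350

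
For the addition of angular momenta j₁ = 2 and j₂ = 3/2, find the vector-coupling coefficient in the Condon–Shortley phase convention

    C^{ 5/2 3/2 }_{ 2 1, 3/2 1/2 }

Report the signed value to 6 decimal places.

j₁+j₂−J=1  J+j₁−j₂=3  J−j₁+j₂=2  j₁+j₂+J+1=7
(j₁±m₁, j₂±m₂, J±M) = (3,1,2,1,4,1)
P² = 144/35
sum k=0..1:
  [0] +1/4 = 1/4
  [1] −1/6 = -1/6
S = 1/12
C² = P²·S² = 1/35 ; C = +0.169031

+0.169031  (= +√(1/35))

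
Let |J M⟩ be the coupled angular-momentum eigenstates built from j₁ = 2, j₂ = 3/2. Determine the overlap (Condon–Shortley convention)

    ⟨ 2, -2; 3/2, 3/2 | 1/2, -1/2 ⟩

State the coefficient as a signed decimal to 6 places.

−√(2/5) = -0.632456

triangle: 3!*1!*0!/5! = 6/120
(j±m)!: 0!*4!*3!*0!*0!*1! = 144
prefactor² = (2J+1)*Δ*N² = 72/5
  k=3: −1/(3!*0!*1!*0!*0!*0!) = -1/6
Σ = -1/6  ⇒  CG² = 72/5*(-1/6)² = 2/5
CG = −√(2/5) = -0.632456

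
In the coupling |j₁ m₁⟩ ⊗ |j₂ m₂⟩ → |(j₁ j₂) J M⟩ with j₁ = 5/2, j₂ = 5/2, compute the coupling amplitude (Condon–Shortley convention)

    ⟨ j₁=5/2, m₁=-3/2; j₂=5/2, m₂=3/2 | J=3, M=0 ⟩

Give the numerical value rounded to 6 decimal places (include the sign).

√[7·2!3!3!/9! · 1!4!4!1!3!3!] = √(144/5)
  +(−1)^1/∏(1,1,3,3,0,0)! = -1/36  (running -1/36)
  +(−1)^2/∏(2,0,2,2,1,1)! = 1/8  (running 7/72)
⟨..|..⟩ = √(144/5)·(7/72) = +0.521749

+0.521749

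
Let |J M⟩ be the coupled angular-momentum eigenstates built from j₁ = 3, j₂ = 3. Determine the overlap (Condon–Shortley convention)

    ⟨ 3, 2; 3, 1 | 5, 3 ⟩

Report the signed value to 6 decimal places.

√[11·1!5!5!/12! · 5!1!4!2!8!2!] = √(153600)
  +(−1)^0/∏(0,1,1,4,4,1)! = 1/576  (running 1/576)
  +(−1)^1/∏(1,0,0,3,5,2)! = -1/1440  (running 1/960)
⟨..|..⟩ = √(153600)·(1/960) = +0.408248

+√(1/6) ≈ +0.408248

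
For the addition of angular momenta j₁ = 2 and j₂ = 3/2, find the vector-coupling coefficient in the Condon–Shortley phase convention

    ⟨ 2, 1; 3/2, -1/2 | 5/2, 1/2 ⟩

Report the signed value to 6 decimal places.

+0.597614

√[6·1!3!2!/7! · 3!1!1!2!3!2!] = √(72/35)
  +(−1)^0/∏(0,1,1,1,2,1)! = 1/2  (running 1/2)
  +(−1)^1/∏(1,0,0,0,3,2)! = -1/12  (running 5/12)
⟨..|..⟩ = √(72/35)·(5/12) = +0.597614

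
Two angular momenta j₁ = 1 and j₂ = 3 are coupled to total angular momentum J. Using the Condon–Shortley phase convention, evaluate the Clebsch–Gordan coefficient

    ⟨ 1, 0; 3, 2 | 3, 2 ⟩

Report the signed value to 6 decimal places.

-0.577350  (= −√(1/3))

triangle: 1!·1!·5!/8! = 120/40320
(j±m)!: 1!·1!·5!·1!·5!·1! = 14400
prefactor² = (2J+1)·Δ·N² = 300
  k=0: +1/(0!·1!·1!·5!·0!·0!) = 1/120
  k=1: −1/(1!·0!·0!·4!·1!·1!) = -1/24
Σ = -1/30  ⇒  CG² = 300·(-1/30)² = 1/3
CG = −√(1/3) = -0.577350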